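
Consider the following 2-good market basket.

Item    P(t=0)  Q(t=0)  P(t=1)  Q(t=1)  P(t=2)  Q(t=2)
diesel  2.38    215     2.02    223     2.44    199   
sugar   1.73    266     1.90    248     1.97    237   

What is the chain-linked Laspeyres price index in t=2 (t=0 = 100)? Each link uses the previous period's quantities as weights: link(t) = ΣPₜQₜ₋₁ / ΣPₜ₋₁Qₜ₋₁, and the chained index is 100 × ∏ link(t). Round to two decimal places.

Link t=0→t=1:
ΣP(t=1)Q(t=0) = 2.02×215 + 1.90×266 = 434.3 + 505.4 = 939.7
ΣP(t=0)Q(t=0) = 2.38×215 + 1.73×266 = 511.7 + 460.18 = 971.88
link = 939.7/971.88 = 0.966889
Link t=1→t=2:
ΣP(t=2)Q(t=1) = 2.44×223 + 1.97×248 = 544.12 + 488.56 = 1032.68
ΣP(t=1)Q(t=1) = 2.02×223 + 1.90×248 = 450.46 + 471.2 = 921.66
link = 1032.68/921.66 = 1.120457
Chained index = 100 × 0.966889 × 1.120457 = 108.3357

108.34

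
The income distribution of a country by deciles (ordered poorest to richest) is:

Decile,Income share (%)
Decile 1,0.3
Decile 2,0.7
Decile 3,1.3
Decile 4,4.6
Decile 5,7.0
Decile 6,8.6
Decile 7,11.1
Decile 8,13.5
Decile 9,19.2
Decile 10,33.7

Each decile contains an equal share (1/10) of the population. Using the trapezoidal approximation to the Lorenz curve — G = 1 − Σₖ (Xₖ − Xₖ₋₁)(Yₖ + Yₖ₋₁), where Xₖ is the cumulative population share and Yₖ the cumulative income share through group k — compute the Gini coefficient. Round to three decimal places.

0.512

Cumulative income shares Yₖ: 0.0030, 0.0100, 0.0230, 0.0690, 0.1390, 0.2250, 0.3360, 0.4710, 0.6630, 1.0000
Σ (Xₖ−Xₖ₋₁)(Yₖ+Yₖ₋₁) = (1/10)(0.0030+0.0000) + (1/10)(0.0100+0.0030) + (1/10)(0.0230+0.0100) + (1/10)(0.0690+0.0230) + (1/10)(0.1390+0.0690) + (1/10)(0.2250+0.1390) + (1/10)(0.3360+0.2250) + (1/10)(0.4710+0.3360) + (1/10)(0.6630+0.4710) + (1/10)(1.0000+0.6630)
  = 0.0003 + 0.0013 + 0.0033 + 0.0092 + 0.0208 + 0.0364 + 0.0561 + 0.0807 + 0.1134 + 0.1663 = 0.4878
G = 1 − 0.4878 = 0.5122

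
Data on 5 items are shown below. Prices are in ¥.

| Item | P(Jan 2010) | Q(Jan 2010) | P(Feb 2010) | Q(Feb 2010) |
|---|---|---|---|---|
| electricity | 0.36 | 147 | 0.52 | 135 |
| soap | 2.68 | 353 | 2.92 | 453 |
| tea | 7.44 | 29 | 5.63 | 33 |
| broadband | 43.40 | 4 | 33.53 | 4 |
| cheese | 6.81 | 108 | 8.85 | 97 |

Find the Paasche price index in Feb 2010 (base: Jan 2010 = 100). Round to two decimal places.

Paasche price index uses current-period quantities as weights.
ΣP(Feb 2010)·Q(Feb 2010) = 0.52×135 + 2.92×453 + 5.63×33 + 33.53×4 + 8.85×97 = 70.2 + 1322.76 + 185.79 + 134.12 + 858.45 = 2571.32
ΣP(Jan 2010)·Q(Feb 2010) = 0.36×135 + 2.68×453 + 7.44×33 + 43.40×4 + 6.81×97 = 48.6 + 1214.04 + 245.52 + 173.6 + 660.57 = 2342.33
Index = 2571.32 / 2342.33 × 100 = 109.7762

109.78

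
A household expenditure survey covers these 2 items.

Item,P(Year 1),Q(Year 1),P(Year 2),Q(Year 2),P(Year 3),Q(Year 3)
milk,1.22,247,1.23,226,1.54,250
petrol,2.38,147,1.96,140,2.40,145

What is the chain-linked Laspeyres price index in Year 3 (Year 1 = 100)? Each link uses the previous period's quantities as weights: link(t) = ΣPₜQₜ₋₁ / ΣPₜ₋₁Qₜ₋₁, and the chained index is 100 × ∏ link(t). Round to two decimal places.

112.56

Link Year 1→Year 2:
ΣP(Year 2)Q(Year 1) = 1.23×247 + 1.96×147 = 303.81 + 288.12 = 591.93
ΣP(Year 1)Q(Year 1) = 1.22×247 + 2.38×147 = 301.34 + 349.86 = 651.2
link = 591.93/651.2 = 0.908983
Link Year 2→Year 3:
ΣP(Year 3)Q(Year 2) = 1.54×226 + 2.40×140 = 348.04 + 336 = 684.04
ΣP(Year 2)Q(Year 2) = 1.23×226 + 1.96×140 = 277.98 + 274.4 = 552.38
link = 684.04/552.38 = 1.238350
Chained index = 100 × 0.908983 × 1.238350 = 112.5640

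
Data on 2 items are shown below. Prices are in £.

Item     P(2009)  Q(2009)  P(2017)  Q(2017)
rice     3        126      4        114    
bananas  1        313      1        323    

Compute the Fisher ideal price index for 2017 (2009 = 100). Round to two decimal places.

117.69

Laspeyres component (base-period weights):
ΣP(2017)Q(2009) = 4×126 + 1×313 = 504 + 313 = 817
ΣP(2009)Q(2009) = 3×126 + 1×313 = 378 + 313 = 691
L = 817 / 691 × 100 = 118.2344
Paasche component (current-period weights):
ΣP(2017)Q(2017) = 4×114 + 1×323 = 456 + 323 = 779
ΣP(2009)Q(2017) = 3×114 + 1×323 = 342 + 323 = 665
P = 779 / 665 × 100 = 117.1429
Fisher = √(L × P) = √(118.2344 × 117.1429) = 117.6874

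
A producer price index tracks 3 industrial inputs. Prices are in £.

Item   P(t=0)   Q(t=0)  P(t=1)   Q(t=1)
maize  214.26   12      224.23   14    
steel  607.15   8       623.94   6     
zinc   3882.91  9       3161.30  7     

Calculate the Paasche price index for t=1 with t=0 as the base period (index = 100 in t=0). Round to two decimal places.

85.78

Paasche price index uses current-period quantities as weights.
ΣP(t=1)·Q(t=1) = 224.23×14 + 623.94×6 + 3161.30×7 = 3139.22 + 3743.64 + 22129.1 = 29011.96
ΣP(t=0)·Q(t=1) = 214.26×14 + 607.15×6 + 3882.91×7 = 2999.64 + 3642.9 + 27180.37 = 33822.91
Index = 29011.96 / 33822.91 × 100 = 85.7761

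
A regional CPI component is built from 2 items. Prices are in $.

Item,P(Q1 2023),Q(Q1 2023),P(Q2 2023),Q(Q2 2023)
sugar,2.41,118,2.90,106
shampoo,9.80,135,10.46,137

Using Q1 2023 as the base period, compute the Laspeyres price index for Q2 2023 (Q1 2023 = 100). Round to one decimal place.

109.1

Laspeyres price index uses base-period quantities as weights.
ΣP(Q2 2023)·Q(Q1 2023) = 2.90×118 + 10.46×135 = 342.2 + 1412.1 = 1754.3
ΣP(Q1 2023)·Q(Q1 2023) = 2.41×118 + 9.80×135 = 284.38 + 1323 = 1607.38
Index = 1754.3 / 1607.38 × 100 = 109.1403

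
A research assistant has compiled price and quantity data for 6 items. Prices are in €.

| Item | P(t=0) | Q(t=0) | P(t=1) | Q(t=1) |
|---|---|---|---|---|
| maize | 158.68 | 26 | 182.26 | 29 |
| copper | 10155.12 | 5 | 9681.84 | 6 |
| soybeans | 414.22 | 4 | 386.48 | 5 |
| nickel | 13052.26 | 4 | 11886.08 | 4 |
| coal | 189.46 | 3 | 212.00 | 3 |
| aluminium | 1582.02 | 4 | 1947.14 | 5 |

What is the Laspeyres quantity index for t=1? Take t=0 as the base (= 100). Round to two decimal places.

110.92

Laspeyres quantity index uses base-period prices as weights.
ΣP(t=0)·Q(t=1) = 158.68×29 + 10155.12×6 + 414.22×5 + 13052.26×4 + 189.46×3 + 1582.02×5 = 4601.72 + 60930.72 + 2071.1 + 52209.04 + 568.38 + 7910.1 = 128291.06
ΣP(t=0)·Q(t=0) = 158.68×26 + 10155.12×5 + 414.22×4 + 13052.26×4 + 189.46×3 + 1582.02×4 = 4125.68 + 50775.6 + 1656.88 + 52209.04 + 568.38 + 6328.08 = 115663.66
Index = 128291.06 / 115663.66 × 100 = 110.9173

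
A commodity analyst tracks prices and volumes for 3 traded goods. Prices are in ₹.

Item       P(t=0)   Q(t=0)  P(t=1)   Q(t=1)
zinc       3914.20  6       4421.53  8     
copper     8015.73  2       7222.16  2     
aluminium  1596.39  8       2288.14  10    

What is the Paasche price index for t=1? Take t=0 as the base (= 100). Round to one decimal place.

Paasche price index uses current-period quantities as weights.
ΣP(t=1)·Q(t=1) = 4421.53×8 + 7222.16×2 + 2288.14×10 = 35372.24 + 14444.32 + 22881.4 = 72697.96
ΣP(t=0)·Q(t=1) = 3914.20×8 + 8015.73×2 + 1596.39×10 = 31313.6 + 16031.46 + 15963.9 = 63308.96
Index = 72697.96 / 63308.96 × 100 = 114.8304

114.8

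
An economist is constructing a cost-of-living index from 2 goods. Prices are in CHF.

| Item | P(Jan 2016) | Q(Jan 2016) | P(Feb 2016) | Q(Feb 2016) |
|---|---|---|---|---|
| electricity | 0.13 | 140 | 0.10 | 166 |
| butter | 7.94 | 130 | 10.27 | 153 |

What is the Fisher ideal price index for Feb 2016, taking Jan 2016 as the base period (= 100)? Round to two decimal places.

128.43

Laspeyres component (base-period weights):
ΣP(Feb 2016)Q(Jan 2016) = 0.10×140 + 10.27×130 = 14 + 1335.1 = 1349.1
ΣP(Jan 2016)Q(Jan 2016) = 0.13×140 + 7.94×130 = 18.2 + 1032.2 = 1050.4
L = 1349.1 / 1050.4 × 100 = 128.4368
Paasche component (current-period weights):
ΣP(Feb 2016)Q(Feb 2016) = 0.10×166 + 10.27×153 = 16.6 + 1571.31 = 1587.91
ΣP(Jan 2016)Q(Feb 2016) = 0.13×166 + 7.94×153 = 21.58 + 1214.82 = 1236.4
P = 1587.91 / 1236.4 × 100 = 128.4301
Fisher = √(L × P) = √(128.4368 × 128.4301) = 128.4335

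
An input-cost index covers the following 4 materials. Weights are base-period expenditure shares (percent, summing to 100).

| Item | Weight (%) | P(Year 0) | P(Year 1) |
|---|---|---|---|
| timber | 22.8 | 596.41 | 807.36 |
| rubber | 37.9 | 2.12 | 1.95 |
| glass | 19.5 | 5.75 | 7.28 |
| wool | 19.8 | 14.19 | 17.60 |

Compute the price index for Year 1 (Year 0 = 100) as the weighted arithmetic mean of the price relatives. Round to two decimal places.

timber: 22.8 × (807.36/596.41) = 22.8 × 1.353700 = 30.8644
rubber: 37.9 × (1.95/2.12) = 37.9 × 0.919811 = 34.8608
glass: 19.5 × (7.28/5.75) = 19.5 × 1.266087 = 24.6887
wool: 19.8 × (17.60/14.19) = 19.8 × 1.240310 = 24.5581
Index = Σ wᵢ·(p₁ᵢ/p₀ᵢ) = 30.8644 + 34.8608 + 24.6887 + 24.5581 = 114.9720

114.97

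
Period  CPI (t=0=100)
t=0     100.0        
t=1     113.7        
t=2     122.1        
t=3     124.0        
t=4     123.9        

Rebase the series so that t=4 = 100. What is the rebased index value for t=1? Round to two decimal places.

Rebased(t=1) = 113.7 / 123.9 × 100 = 91.7676

91.77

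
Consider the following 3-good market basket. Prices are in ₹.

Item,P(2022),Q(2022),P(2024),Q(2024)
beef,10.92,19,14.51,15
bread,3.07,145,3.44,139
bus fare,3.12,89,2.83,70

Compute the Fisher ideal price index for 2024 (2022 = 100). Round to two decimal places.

Laspeyres component (base-period weights):
ΣP(2024)Q(2022) = 14.51×19 + 3.44×145 + 2.83×89 = 275.69 + 498.8 + 251.87 = 1026.36
ΣP(2022)Q(2022) = 10.92×19 + 3.07×145 + 3.12×89 = 207.48 + 445.15 + 277.68 = 930.31
L = 1026.36 / 930.31 × 100 = 110.3245
Paasche component (current-period weights):
ΣP(2024)Q(2024) = 14.51×15 + 3.44×139 + 2.83×70 = 217.65 + 478.16 + 198.1 = 893.91
ΣP(2022)Q(2024) = 10.92×15 + 3.07×139 + 3.12×70 = 163.8 + 426.73 + 218.4 = 808.93
P = 893.91 / 808.93 × 100 = 110.5052
Fisher = √(L × P) = √(110.3245 × 110.5052) = 110.4148

110.41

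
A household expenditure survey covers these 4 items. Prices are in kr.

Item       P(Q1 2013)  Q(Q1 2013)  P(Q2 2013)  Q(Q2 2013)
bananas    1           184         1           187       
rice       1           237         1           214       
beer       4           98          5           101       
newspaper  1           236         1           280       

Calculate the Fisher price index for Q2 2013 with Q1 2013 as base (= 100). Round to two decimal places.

109.33

Laspeyres component (base-period weights):
ΣP(Q2 2013)Q(Q1 2013) = 1×184 + 1×237 + 5×98 + 1×236 = 184 + 237 + 490 + 236 = 1147
ΣP(Q1 2013)Q(Q1 2013) = 1×184 + 1×237 + 4×98 + 1×236 = 184 + 237 + 392 + 236 = 1049
L = 1147 / 1049 × 100 = 109.3422
Paasche component (current-period weights):
ΣP(Q2 2013)Q(Q2 2013) = 1×187 + 1×214 + 5×101 + 1×280 = 187 + 214 + 505 + 280 = 1186
ΣP(Q1 2013)Q(Q2 2013) = 1×187 + 1×214 + 4×101 + 1×280 = 187 + 214 + 404 + 280 = 1085
P = 1186 / 1085 × 100 = 109.3088
Fisher = √(L × P) = √(109.3422 × 109.3088) = 109.3255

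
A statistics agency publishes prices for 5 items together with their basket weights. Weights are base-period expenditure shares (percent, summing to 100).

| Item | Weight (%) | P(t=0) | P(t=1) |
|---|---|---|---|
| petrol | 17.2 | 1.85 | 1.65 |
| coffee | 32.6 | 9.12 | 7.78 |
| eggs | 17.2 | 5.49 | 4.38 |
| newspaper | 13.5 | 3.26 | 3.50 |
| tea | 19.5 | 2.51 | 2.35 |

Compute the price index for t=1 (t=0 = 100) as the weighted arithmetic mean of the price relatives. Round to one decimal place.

89.6

petrol: 17.2 × (1.65/1.85) = 17.2 × 0.891892 = 15.3405
coffee: 32.6 × (7.78/9.12) = 32.6 × 0.853070 = 27.8101
eggs: 17.2 × (4.38/5.49) = 17.2 × 0.797814 = 13.7224
newspaper: 13.5 × (3.50/3.26) = 13.5 × 1.073620 = 14.4939
tea: 19.5 × (2.35/2.51) = 19.5 × 0.936255 = 18.2570
Index = Σ wᵢ·(p₁ᵢ/p₀ᵢ) = 15.3405 + 27.8101 + 13.7224 + 14.4939 + 18.2570 = 89.6239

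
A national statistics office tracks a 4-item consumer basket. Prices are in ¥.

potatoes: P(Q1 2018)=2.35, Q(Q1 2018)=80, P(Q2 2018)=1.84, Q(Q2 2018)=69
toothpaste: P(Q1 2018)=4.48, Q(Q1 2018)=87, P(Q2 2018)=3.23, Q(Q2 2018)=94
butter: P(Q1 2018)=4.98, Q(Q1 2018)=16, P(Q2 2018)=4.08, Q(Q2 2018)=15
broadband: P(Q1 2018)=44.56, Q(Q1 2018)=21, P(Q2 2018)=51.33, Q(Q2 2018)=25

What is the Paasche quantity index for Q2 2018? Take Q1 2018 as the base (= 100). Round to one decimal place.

113.0

Paasche quantity index uses current-period prices as weights.
ΣP(Q2 2018)·Q(Q2 2018) = 1.84×69 + 3.23×94 + 4.08×15 + 51.33×25 = 126.96 + 303.62 + 61.2 + 1283.25 = 1775.03
ΣP(Q2 2018)·Q(Q1 2018) = 1.84×80 + 3.23×87 + 4.08×16 + 51.33×21 = 147.2 + 281.01 + 65.28 + 1077.93 = 1571.42
Index = 1775.03 / 1571.42 × 100 = 112.9571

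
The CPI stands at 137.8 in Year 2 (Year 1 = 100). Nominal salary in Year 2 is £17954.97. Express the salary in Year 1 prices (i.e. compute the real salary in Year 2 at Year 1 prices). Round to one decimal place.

13029.7

Real = Nominal ÷ (Index/100) = 17954.97 ÷ (137.8/100)
     = 17954.97 ÷ 1.378 = 13029.7315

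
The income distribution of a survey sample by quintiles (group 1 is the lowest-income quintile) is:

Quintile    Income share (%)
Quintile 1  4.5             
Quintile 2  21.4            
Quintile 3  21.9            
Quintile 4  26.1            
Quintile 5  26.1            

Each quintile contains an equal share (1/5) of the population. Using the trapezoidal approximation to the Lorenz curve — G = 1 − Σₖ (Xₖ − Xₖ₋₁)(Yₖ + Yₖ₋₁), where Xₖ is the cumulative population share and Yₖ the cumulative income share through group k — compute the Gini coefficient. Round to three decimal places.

0.192

Cumulative income shares Yₖ: 0.0450, 0.2590, 0.4780, 0.7390, 1.0000
Σ (Xₖ−Xₖ₋₁)(Yₖ+Yₖ₋₁) = (1/5)(0.0450+0.0000) + (1/5)(0.2590+0.0450) + (1/5)(0.4780+0.2590) + (1/5)(0.7390+0.4780) + (1/5)(1.0000+0.7390)
  = 0.0090 + 0.0608 + 0.1474 + 0.2434 + 0.3478 = 0.8084
G = 1 − 0.8084 = 0.1916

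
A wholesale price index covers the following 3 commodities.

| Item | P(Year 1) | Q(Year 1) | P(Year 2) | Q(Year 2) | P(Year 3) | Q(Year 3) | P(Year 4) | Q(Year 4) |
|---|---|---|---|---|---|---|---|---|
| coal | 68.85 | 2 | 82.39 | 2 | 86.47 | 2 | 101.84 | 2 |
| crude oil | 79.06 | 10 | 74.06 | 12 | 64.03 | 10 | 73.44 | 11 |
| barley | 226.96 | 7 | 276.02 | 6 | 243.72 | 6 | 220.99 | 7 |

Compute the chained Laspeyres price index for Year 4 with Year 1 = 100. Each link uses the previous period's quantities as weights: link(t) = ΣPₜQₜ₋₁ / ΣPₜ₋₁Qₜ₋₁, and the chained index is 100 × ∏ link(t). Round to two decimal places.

Link Year 1→Year 2:
ΣP(Year 2)Q(Year 1) = 82.39×2 + 74.06×10 + 276.02×7 = 164.78 + 740.6 + 1932.14 = 2837.52
ΣP(Year 1)Q(Year 1) = 68.85×2 + 79.06×10 + 226.96×7 = 137.7 + 790.6 + 1588.72 = 2517.02
link = 2837.52/2517.02 = 1.127333
Link Year 2→Year 3:
ΣP(Year 3)Q(Year 2) = 86.47×2 + 64.03×12 + 243.72×6 = 172.94 + 768.36 + 1462.32 = 2403.62
ΣP(Year 2)Q(Year 2) = 82.39×2 + 74.06×12 + 276.02×6 = 164.78 + 888.72 + 1656.12 = 2709.62
link = 2403.62/2709.62 = 0.887069
Link Year 3→Year 4:
ΣP(Year 4)Q(Year 3) = 101.84×2 + 73.44×10 + 220.99×6 = 203.68 + 734.4 + 1325.94 = 2264.02
ΣP(Year 3)Q(Year 3) = 86.47×2 + 64.03×10 + 243.72×6 = 172.94 + 640.3 + 1462.32 = 2275.56
link = 2264.02/2275.56 = 0.994929
Chained index = 100 × 1.127333 × 0.887069 × 0.994929 = 99.4951

99.50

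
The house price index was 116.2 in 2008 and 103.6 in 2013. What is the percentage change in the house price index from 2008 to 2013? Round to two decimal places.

-10.84%

Change = (103.6 − 116.2) / 116.2 × 100
       = -12.6 / 116.2 × 100 = -10.8434%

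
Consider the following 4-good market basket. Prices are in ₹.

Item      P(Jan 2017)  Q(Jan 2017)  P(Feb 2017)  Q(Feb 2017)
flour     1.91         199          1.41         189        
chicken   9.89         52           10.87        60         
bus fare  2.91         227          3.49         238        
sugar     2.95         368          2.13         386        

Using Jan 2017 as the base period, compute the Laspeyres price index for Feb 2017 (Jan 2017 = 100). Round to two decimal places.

91.72

Laspeyres price index uses base-period quantities as weights.
ΣP(Feb 2017)·Q(Jan 2017) = 1.41×199 + 10.87×52 + 3.49×227 + 2.13×368 = 280.59 + 565.24 + 792.23 + 783.84 = 2421.9
ΣP(Jan 2017)·Q(Jan 2017) = 1.91×199 + 9.89×52 + 2.91×227 + 2.95×368 = 380.09 + 514.28 + 660.57 + 1085.6 = 2640.54
Index = 2421.9 / 2640.54 × 100 = 91.7199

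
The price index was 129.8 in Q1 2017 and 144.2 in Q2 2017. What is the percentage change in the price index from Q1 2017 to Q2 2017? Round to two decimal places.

11.09%

Change = (144.2 − 129.8) / 129.8 × 100
       = 14.4 / 129.8 × 100 = 11.0940%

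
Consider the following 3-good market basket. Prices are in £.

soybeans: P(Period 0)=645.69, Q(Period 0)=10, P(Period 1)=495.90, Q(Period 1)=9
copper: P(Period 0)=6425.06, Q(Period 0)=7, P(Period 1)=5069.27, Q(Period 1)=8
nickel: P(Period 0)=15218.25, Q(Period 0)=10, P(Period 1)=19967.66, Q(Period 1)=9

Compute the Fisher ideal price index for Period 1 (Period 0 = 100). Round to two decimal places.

116.83

Laspeyres component (base-period weights):
ΣP(Period 1)Q(Period 0) = 495.90×10 + 5069.27×7 + 19967.66×10 = 4959 + 35484.89 + 199676.6 = 240120.49
ΣP(Period 0)Q(Period 0) = 645.69×10 + 6425.06×7 + 15218.25×10 = 6456.9 + 44975.42 + 152182.5 = 203614.82
L = 240120.49 / 203614.82 × 100 = 117.9288
Paasche component (current-period weights):
ΣP(Period 1)Q(Period 1) = 495.90×9 + 5069.27×8 + 19967.66×9 = 4463.1 + 40554.16 + 179708.94 = 224726.2
ΣP(Period 0)Q(Period 1) = 645.69×9 + 6425.06×8 + 15218.25×9 = 5811.21 + 51400.48 + 136964.25 = 194175.94
P = 224726.2 / 194175.94 × 100 = 115.7333
Fisher = √(L × P) = √(117.9288 × 115.7333) = 116.8259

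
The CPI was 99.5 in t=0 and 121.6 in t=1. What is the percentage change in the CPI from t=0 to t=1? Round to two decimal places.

22.21%

Change = (121.6 − 99.5) / 99.5 × 100
       = 22.1 / 99.5 × 100 = 22.2111%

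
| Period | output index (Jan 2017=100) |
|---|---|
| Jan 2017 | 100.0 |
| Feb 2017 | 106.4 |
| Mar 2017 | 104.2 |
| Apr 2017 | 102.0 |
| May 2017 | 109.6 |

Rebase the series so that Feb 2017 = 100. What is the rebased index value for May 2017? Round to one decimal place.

103.0

Rebased(May 2017) = 109.6 / 106.4 × 100 = 103.0075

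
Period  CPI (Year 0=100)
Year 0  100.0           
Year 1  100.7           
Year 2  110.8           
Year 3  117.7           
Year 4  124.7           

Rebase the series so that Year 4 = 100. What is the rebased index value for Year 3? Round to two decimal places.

Rebased(Year 3) = 117.7 / 124.7 × 100 = 94.3865

94.39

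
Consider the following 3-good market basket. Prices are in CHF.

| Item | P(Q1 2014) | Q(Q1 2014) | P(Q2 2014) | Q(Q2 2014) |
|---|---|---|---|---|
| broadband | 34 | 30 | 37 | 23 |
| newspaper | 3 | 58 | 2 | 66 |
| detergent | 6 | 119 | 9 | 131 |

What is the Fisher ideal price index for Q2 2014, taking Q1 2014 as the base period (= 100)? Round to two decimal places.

Laspeyres component (base-period weights):
ΣP(Q2 2014)Q(Q1 2014) = 37×30 + 2×58 + 9×119 = 1110 + 116 + 1071 = 2297
ΣP(Q1 2014)Q(Q1 2014) = 34×30 + 3×58 + 6×119 = 1020 + 174 + 714 = 1908
L = 2297 / 1908 × 100 = 120.3878
Paasche component (current-period weights):
ΣP(Q2 2014)Q(Q2 2014) = 37×23 + 2×66 + 9×131 = 851 + 132 + 1179 = 2162
ΣP(Q1 2014)Q(Q2 2014) = 34×23 + 3×66 + 6×131 = 782 + 198 + 786 = 1766
P = 2162 / 1766 × 100 = 122.4236
Fisher = √(L × P) = √(120.3878 × 122.4236) = 121.4014

121.40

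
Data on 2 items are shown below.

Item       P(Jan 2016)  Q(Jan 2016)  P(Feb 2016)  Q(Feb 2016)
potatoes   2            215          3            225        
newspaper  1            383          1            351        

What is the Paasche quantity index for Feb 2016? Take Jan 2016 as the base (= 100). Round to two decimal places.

99.81

Paasche quantity index uses current-period prices as weights.
ΣP(Feb 2016)·Q(Feb 2016) = 3×225 + 1×351 = 675 + 351 = 1026
ΣP(Feb 2016)·Q(Jan 2016) = 3×215 + 1×383 = 645 + 383 = 1028
Index = 1026 / 1028 × 100 = 99.8054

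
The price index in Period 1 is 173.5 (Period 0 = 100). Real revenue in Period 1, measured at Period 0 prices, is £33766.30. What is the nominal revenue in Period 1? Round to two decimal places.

58584.53

Nominal = Real × (Index/100) = 33766.30 × (173.5/100)
        = 33766.30 × 1.735 = 58584.5305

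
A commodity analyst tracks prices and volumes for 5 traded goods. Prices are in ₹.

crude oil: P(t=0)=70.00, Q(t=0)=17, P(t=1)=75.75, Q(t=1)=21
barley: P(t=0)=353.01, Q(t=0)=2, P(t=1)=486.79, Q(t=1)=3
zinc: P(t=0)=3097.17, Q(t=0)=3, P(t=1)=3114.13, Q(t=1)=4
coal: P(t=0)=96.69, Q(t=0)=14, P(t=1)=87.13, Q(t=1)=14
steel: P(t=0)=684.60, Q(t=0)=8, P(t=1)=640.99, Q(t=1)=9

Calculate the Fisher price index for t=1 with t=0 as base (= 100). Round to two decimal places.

99.96

Laspeyres component (base-period weights):
ΣP(t=1)Q(t=0) = 75.75×17 + 486.79×2 + 3114.13×3 + 87.13×14 + 640.99×8 = 1287.75 + 973.58 + 9342.39 + 1219.82 + 5127.92 = 17951.46
ΣP(t=0)Q(t=0) = 70.00×17 + 353.01×2 + 3097.17×3 + 96.69×14 + 684.60×8 = 1190 + 706.02 + 9291.51 + 1353.66 + 5476.8 = 18017.99
L = 17951.46 / 18017.99 × 100 = 99.6308
Paasche component (current-period weights):
ΣP(t=1)Q(t=1) = 75.75×21 + 486.79×3 + 3114.13×4 + 87.13×14 + 640.99×9 = 1590.75 + 1460.37 + 12456.52 + 1219.82 + 5768.91 = 22496.37
ΣP(t=0)Q(t=1) = 70.00×21 + 353.01×3 + 3097.17×4 + 96.69×14 + 684.60×9 = 1470 + 1059.03 + 12388.68 + 1353.66 + 6161.4 = 22432.77
P = 22496.37 / 22432.77 × 100 = 100.2835
Fisher = √(L × P) = √(99.6308 × 100.2835) = 99.9566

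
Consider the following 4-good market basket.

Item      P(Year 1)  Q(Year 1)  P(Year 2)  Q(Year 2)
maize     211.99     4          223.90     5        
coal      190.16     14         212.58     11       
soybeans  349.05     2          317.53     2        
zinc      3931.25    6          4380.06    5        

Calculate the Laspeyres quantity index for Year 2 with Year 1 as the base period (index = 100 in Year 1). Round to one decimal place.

84.6

Laspeyres quantity index uses base-period prices as weights.
ΣP(Year 1)·Q(Year 2) = 211.99×5 + 190.16×11 + 349.05×2 + 3931.25×5 = 1059.95 + 2091.76 + 698.1 + 19656.25 = 23506.06
ΣP(Year 1)·Q(Year 1) = 211.99×4 + 190.16×14 + 349.05×2 + 3931.25×6 = 847.96 + 2662.24 + 698.1 + 23587.5 = 27795.8
Index = 23506.06 / 27795.8 × 100 = 84.5669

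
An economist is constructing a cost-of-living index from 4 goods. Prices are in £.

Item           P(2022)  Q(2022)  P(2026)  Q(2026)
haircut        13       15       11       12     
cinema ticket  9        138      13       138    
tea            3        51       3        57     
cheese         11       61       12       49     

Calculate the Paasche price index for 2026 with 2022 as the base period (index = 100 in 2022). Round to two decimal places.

Paasche price index uses current-period quantities as weights.
ΣP(2026)·Q(2026) = 11×12 + 13×138 + 3×57 + 12×49 = 132 + 1794 + 171 + 588 = 2685
ΣP(2022)·Q(2026) = 13×12 + 9×138 + 3×57 + 11×49 = 156 + 1242 + 171 + 539 = 2108
Index = 2685 / 2108 × 100 = 127.3719

127.37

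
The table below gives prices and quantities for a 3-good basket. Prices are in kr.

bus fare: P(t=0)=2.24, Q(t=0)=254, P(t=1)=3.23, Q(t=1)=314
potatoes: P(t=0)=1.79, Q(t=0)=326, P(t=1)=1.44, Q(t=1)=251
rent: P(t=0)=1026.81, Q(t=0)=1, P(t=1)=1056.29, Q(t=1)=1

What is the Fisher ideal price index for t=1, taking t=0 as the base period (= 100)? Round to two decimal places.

Laspeyres component (base-period weights):
ΣP(t=1)Q(t=0) = 3.23×254 + 1.44×326 + 1056.29×1 = 820.42 + 469.44 + 1056.29 = 2346.15
ΣP(t=0)Q(t=0) = 2.24×254 + 1.79×326 + 1026.81×1 = 568.96 + 583.54 + 1026.81 = 2179.31
L = 2346.15 / 2179.31 × 100 = 107.6556
Paasche component (current-period weights):
ΣP(t=1)Q(t=1) = 3.23×314 + 1.44×251 + 1056.29×1 = 1014.22 + 361.44 + 1056.29 = 2431.95
ΣP(t=0)Q(t=1) = 2.24×314 + 1.79×251 + 1026.81×1 = 703.36 + 449.29 + 1026.81 = 2179.46
P = 2431.95 / 2179.46 × 100 = 111.5850
Fisher = √(L × P) = √(107.6556 × 111.5850) = 109.6027

109.60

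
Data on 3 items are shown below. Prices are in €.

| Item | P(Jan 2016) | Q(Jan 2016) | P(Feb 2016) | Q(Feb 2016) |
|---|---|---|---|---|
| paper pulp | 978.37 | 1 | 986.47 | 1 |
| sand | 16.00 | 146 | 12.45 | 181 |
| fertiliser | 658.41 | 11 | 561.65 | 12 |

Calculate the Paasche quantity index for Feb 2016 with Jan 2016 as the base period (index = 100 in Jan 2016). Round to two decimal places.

Paasche quantity index uses current-period prices as weights.
ΣP(Feb 2016)·Q(Feb 2016) = 986.47×1 + 12.45×181 + 561.65×12 = 986.47 + 2253.45 + 6739.8 = 9979.72
ΣP(Feb 2016)·Q(Jan 2016) = 986.47×1 + 12.45×146 + 561.65×11 = 986.47 + 1817.7 + 6178.15 = 8982.32
Index = 9979.72 / 8982.32 × 100 = 111.1040

111.10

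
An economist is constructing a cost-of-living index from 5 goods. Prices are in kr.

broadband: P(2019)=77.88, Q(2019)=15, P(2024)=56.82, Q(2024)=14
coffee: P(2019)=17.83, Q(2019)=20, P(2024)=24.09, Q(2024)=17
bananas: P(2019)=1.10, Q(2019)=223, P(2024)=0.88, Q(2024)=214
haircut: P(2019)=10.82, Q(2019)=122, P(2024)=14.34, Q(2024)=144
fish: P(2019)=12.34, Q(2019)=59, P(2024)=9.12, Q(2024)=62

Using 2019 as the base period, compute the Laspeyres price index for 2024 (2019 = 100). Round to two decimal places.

Laspeyres price index uses base-period quantities as weights.
ΣP(2024)·Q(2019) = 56.82×15 + 24.09×20 + 0.88×223 + 14.34×122 + 9.12×59 = 852.3 + 481.8 + 196.24 + 1749.48 + 538.08 = 3817.9
ΣP(2019)·Q(2019) = 77.88×15 + 17.83×20 + 1.10×223 + 10.82×122 + 12.34×59 = 1168.2 + 356.6 + 245.3 + 1320.04 + 728.06 = 3818.2
Index = 3817.9 / 3818.2 × 100 = 99.9921

99.99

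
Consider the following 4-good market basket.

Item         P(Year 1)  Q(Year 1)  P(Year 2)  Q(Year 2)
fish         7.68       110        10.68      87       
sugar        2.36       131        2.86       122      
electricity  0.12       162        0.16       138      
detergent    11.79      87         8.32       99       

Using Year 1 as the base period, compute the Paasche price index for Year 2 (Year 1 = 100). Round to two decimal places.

Paasche price index uses current-period quantities as weights.
ΣP(Year 2)·Q(Year 2) = 10.68×87 + 2.86×122 + 0.16×138 + 8.32×99 = 929.16 + 348.92 + 22.08 + 823.68 = 2123.84
ΣP(Year 1)·Q(Year 2) = 7.68×87 + 2.36×122 + 0.12×138 + 11.79×99 = 668.16 + 287.92 + 16.56 + 1167.21 = 2139.85
Index = 2123.84 / 2139.85 × 100 = 99.2518

99.25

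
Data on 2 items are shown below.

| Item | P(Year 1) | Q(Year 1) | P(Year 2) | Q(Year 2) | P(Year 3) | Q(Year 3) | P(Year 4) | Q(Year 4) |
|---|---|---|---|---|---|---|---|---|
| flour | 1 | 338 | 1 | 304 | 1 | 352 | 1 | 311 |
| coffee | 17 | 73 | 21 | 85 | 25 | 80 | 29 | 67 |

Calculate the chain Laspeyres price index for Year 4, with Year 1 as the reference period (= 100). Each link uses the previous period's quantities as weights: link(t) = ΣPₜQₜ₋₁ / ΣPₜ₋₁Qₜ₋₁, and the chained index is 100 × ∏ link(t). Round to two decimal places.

Link Year 1→Year 2:
ΣP(Year 2)Q(Year 1) = 1×338 + 21×73 = 338 + 1533 = 1871
ΣP(Year 1)Q(Year 1) = 1×338 + 17×73 = 338 + 1241 = 1579
link = 1871/1579 = 1.184927
Link Year 2→Year 3:
ΣP(Year 3)Q(Year 2) = 1×304 + 25×85 = 304 + 2125 = 2429
ΣP(Year 2)Q(Year 2) = 1×304 + 21×85 = 304 + 1785 = 2089
link = 2429/2089 = 1.162757
Link Year 3→Year 4:
ΣP(Year 4)Q(Year 3) = 1×352 + 29×80 = 352 + 2320 = 2672
ΣP(Year 3)Q(Year 3) = 1×352 + 25×80 = 352 + 2000 = 2352
link = 2672/2352 = 1.136054
Chained index = 100 × 1.184927 × 1.162757 × 1.136054 = 156.5236

156.52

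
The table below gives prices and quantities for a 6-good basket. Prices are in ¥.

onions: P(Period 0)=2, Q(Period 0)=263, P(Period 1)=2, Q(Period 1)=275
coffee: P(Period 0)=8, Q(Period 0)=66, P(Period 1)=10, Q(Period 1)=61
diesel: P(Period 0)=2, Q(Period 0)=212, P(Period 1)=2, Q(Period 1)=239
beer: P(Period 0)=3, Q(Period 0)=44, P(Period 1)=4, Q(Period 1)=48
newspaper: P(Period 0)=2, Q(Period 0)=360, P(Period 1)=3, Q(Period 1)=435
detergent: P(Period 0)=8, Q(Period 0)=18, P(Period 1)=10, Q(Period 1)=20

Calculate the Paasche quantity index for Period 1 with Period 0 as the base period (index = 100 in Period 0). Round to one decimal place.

109.5

Paasche quantity index uses current-period prices as weights.
ΣP(Period 1)·Q(Period 1) = 2×275 + 10×61 + 2×239 + 4×48 + 3×435 + 10×20 = 550 + 610 + 478 + 192 + 1305 + 200 = 3335
ΣP(Period 1)·Q(Period 0) = 2×263 + 10×66 + 2×212 + 4×44 + 3×360 + 10×18 = 526 + 660 + 424 + 176 + 1080 + 180 = 3046
Index = 3335 / 3046 × 100 = 109.4879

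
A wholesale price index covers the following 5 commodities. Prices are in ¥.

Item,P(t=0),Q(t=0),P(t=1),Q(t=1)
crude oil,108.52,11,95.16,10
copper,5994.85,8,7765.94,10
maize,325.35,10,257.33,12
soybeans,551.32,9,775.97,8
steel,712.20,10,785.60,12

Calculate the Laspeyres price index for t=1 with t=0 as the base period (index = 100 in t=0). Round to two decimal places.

Laspeyres price index uses base-period quantities as weights.
ΣP(t=1)·Q(t=0) = 95.16×11 + 7765.94×8 + 257.33×10 + 775.97×9 + 785.60×10 = 1046.76 + 62127.52 + 2573.3 + 6983.73 + 7856 = 80587.31
ΣP(t=0)·Q(t=0) = 108.52×11 + 5994.85×8 + 325.35×10 + 551.32×9 + 712.20×10 = 1193.72 + 47958.8 + 3253.5 + 4961.88 + 7122 = 64489.9
Index = 80587.31 / 64489.9 × 100 = 124.9611

124.96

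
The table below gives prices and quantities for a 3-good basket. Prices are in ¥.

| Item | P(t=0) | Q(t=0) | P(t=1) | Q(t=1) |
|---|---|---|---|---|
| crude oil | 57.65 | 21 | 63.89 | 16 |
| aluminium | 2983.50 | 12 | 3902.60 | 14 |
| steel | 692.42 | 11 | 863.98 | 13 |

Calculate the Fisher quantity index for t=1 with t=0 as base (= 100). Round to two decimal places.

Laspeyres component (base-period weights):
ΣP(t=0)Q(t=1) = 57.65×16 + 2983.50×14 + 692.42×13 = 922.4 + 41769 + 9001.46 = 51692.86
ΣP(t=0)Q(t=0) = 57.65×21 + 2983.50×12 + 692.42×11 = 1210.65 + 35802 + 7616.62 = 44629.27
L = 51692.86 / 44629.27 × 100 = 115.8273
Paasche component (current-period weights):
ΣP(t=1)Q(t=1) = 63.89×16 + 3902.60×14 + 863.98×13 = 1022.24 + 54636.4 + 11231.74 = 66890.38
ΣP(t=1)Q(t=0) = 63.89×21 + 3902.60×12 + 863.98×11 = 1341.69 + 46831.2 + 9503.78 = 57676.67
P = 66890.38 / 57676.67 × 100 = 115.9748
Fisher = √(L × P) = √(115.8273 × 115.9748) = 115.9010

115.90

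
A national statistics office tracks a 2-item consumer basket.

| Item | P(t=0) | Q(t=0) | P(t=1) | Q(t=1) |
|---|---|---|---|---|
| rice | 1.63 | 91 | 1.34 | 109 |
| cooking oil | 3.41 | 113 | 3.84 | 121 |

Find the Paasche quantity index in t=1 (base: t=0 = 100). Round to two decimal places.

Paasche quantity index uses current-period prices as weights.
ΣP(t=1)·Q(t=1) = 1.34×109 + 3.84×121 = 146.06 + 464.64 = 610.7
ΣP(t=1)·Q(t=0) = 1.34×91 + 3.84×113 = 121.94 + 433.92 = 555.86
Index = 610.7 / 555.86 × 100 = 109.8658

109.87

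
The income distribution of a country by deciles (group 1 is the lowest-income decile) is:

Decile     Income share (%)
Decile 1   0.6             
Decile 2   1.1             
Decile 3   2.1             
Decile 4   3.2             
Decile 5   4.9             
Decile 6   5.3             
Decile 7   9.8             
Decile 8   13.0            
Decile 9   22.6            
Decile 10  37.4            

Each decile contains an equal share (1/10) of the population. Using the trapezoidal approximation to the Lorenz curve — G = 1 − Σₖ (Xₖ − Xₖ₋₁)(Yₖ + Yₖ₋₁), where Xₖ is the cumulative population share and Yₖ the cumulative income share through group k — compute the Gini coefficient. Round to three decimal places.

Cumulative income shares Yₖ: 0.0060, 0.0170, 0.0380, 0.0700, 0.1190, 0.1720, 0.2700, 0.4000, 0.6260, 1.0000
Σ (Xₖ−Xₖ₋₁)(Yₖ+Yₖ₋₁) = (1/10)(0.0060+0.0000) + (1/10)(0.0170+0.0060) + (1/10)(0.0380+0.0170) + (1/10)(0.0700+0.0380) + (1/10)(0.1190+0.0700) + (1/10)(0.1720+0.1190) + (1/10)(0.2700+0.1720) + (1/10)(0.4000+0.2700) + (1/10)(0.6260+0.4000) + (1/10)(1.0000+0.6260)
  = 0.0006 + 0.0023 + 0.0055 + 0.0108 + 0.0189 + 0.0291 + 0.0442 + 0.0670 + 0.1026 + 0.1626 = 0.4436
G = 1 − 0.4436 = 0.5564

0.556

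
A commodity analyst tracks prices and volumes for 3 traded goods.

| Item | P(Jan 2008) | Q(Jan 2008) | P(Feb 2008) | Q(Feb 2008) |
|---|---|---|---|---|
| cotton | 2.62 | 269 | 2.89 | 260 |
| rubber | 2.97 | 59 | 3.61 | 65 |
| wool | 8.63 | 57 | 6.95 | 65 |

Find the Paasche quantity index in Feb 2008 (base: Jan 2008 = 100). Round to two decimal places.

Paasche quantity index uses current-period prices as weights.
ΣP(Feb 2008)·Q(Feb 2008) = 2.89×260 + 3.61×65 + 6.95×65 = 751.4 + 234.65 + 451.75 = 1437.8
ΣP(Feb 2008)·Q(Jan 2008) = 2.89×269 + 3.61×59 + 6.95×57 = 777.41 + 212.99 + 396.15 = 1386.55
Index = 1437.8 / 1386.55 × 100 = 103.6962

103.70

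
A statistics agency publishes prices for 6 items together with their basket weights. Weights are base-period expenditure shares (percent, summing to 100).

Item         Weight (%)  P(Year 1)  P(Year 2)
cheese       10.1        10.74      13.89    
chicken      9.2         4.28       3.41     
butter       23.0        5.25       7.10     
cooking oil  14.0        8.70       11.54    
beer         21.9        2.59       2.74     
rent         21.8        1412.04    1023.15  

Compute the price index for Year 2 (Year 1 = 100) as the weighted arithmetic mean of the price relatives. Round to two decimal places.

109.03

cheese: 10.1 × (13.89/10.74) = 10.1 × 1.293296 = 13.0623
chicken: 9.2 × (3.41/4.28) = 9.2 × 0.796729 = 7.3299
butter: 23.0 × (7.10/5.25) = 23.0 × 1.352381 = 31.1048
cooking oil: 14.0 × (11.54/8.70) = 14.0 × 1.326437 = 18.5701
beer: 21.9 × (2.74/2.59) = 21.9 × 1.057915 = 23.1683
rent: 21.8 × (1023.15/1412.04) = 21.8 × 0.724590 = 15.7961
Index = Σ wᵢ·(p₁ᵢ/p₀ᵢ) = 13.0623 + 7.3299 + 31.1048 + 18.5701 + 23.1683 + 15.7961 = 109.0315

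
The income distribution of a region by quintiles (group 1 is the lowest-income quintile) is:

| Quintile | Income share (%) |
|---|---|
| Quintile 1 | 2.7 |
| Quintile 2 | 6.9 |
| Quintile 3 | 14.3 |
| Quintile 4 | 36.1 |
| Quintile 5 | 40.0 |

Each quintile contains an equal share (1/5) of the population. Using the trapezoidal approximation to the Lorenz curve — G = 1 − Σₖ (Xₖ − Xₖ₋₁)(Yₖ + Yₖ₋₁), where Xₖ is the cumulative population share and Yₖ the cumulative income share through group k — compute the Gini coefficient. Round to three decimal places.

Cumulative income shares Yₖ: 0.0270, 0.0960, 0.2390, 0.6000, 1.0000
Σ (Xₖ−Xₖ₋₁)(Yₖ+Yₖ₋₁) = (1/5)(0.0270+0.0000) + (1/5)(0.0960+0.0270) + (1/5)(0.2390+0.0960) + (1/5)(0.6000+0.2390) + (1/5)(1.0000+0.6000)
  = 0.0054 + 0.0246 + 0.0670 + 0.1678 + 0.3200 = 0.5848
G = 1 − 0.5848 = 0.4152

0.415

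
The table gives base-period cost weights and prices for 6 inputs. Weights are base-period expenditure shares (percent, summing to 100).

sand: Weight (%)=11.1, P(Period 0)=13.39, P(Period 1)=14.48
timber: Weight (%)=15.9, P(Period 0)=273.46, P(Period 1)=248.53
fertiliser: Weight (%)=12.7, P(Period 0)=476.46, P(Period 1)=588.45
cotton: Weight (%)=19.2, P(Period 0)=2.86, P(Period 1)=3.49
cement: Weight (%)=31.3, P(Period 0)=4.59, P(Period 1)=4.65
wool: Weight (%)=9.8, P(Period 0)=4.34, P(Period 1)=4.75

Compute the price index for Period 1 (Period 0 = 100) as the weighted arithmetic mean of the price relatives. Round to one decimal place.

108.0

sand: 11.1 × (14.48/13.39) = 11.1 × 1.081404 = 12.0036
timber: 15.9 × (248.53/273.46) = 15.9 × 0.908835 = 14.4505
fertiliser: 12.7 × (588.45/476.46) = 12.7 × 1.235046 = 15.6851
cotton: 19.2 × (3.49/2.86) = 19.2 × 1.220280 = 23.4294
cement: 31.3 × (4.65/4.59) = 31.3 × 1.013072 = 31.7092
wool: 9.8 × (4.75/4.34) = 9.8 × 1.094470 = 10.7258
Index = Σ wᵢ·(p₁ᵢ/p₀ᵢ) = 12.0036 + 14.4505 + 15.6851 + 23.4294 + 31.7092 + 10.7258 = 108.0035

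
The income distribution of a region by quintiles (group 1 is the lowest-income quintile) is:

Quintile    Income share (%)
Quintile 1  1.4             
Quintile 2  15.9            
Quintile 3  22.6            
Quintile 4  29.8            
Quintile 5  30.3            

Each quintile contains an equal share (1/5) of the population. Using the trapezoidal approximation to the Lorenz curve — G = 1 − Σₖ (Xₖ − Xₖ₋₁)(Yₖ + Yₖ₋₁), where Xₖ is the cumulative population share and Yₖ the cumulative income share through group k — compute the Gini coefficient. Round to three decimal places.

0.287

Cumulative income shares Yₖ: 0.0140, 0.1730, 0.3990, 0.6970, 1.0000
Σ (Xₖ−Xₖ₋₁)(Yₖ+Yₖ₋₁) = (1/5)(0.0140+0.0000) + (1/5)(0.1730+0.0140) + (1/5)(0.3990+0.1730) + (1/5)(0.6970+0.3990) + (1/5)(1.0000+0.6970)
  = 0.0028 + 0.0374 + 0.1144 + 0.2192 + 0.3394 = 0.7132
G = 1 − 0.7132 = 0.2868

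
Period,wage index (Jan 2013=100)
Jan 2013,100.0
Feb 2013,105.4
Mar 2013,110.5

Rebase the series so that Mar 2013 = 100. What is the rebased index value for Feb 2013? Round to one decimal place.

95.4

Rebased(Feb 2013) = 105.4 / 110.5 × 100 = 95.3846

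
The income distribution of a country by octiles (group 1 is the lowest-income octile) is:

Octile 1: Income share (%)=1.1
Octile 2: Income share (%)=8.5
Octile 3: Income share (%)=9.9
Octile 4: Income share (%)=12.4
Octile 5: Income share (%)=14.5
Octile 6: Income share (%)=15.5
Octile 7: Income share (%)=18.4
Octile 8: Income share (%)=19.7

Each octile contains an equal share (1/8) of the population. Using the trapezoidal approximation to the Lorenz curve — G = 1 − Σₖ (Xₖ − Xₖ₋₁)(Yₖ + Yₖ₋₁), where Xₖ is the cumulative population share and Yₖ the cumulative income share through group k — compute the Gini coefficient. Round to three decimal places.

0.248

Cumulative income shares Yₖ: 0.0110, 0.0960, 0.1950, 0.3190, 0.4640, 0.6190, 0.8030, 1.0000
Σ (Xₖ−Xₖ₋₁)(Yₖ+Yₖ₋₁) = (1/8)(0.0110+0.0000) + (1/8)(0.0960+0.0110) + (1/8)(0.1950+0.0960) + (1/8)(0.3190+0.1950) + (1/8)(0.4640+0.3190) + (1/8)(0.6190+0.4640) + (1/8)(0.8030+0.6190) + (1/8)(1.0000+0.8030)
  = 0.0014 + 0.0134 + 0.0364 + 0.0643 + 0.0979 + 0.1354 + 0.1777 + 0.2254 = 0.7518
G = 1 − 0.7518 = 0.2482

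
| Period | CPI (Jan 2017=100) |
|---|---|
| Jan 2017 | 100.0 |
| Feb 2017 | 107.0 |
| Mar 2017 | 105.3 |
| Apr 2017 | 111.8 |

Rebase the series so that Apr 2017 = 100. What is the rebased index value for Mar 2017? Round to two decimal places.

94.19

Rebased(Mar 2017) = 105.3 / 111.8 × 100 = 94.1860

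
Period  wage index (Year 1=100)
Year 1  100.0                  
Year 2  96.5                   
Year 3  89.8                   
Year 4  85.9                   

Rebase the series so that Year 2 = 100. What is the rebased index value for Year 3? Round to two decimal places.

93.06

Rebased(Year 3) = 89.8 / 96.5 × 100 = 93.0570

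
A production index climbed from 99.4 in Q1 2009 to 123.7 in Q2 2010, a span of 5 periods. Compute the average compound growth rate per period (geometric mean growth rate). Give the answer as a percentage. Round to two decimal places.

4.47%

Growth factor = (123.7/99.4)^(1/5) = (1.244467)^(1/5) = 1.044712
Growth rate = 1.044712 − 1 = 0.044712 = 4.4712%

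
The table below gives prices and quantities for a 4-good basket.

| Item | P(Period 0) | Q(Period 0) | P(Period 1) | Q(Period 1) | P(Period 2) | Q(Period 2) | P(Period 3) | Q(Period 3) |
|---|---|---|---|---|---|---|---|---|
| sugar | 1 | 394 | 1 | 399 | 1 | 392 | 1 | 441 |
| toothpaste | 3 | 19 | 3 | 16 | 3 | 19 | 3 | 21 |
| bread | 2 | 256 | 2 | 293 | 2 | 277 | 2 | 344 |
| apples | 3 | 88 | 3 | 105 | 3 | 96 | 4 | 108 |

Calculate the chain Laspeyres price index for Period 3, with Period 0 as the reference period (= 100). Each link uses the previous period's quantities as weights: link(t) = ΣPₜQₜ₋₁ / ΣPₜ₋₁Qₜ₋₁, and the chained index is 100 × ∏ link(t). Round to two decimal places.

107.44

Link Period 0→Period 1:
ΣP(Period 1)Q(Period 0) = 1×394 + 3×19 + 2×256 + 3×88 = 394 + 57 + 512 + 264 = 1227
ΣP(Period 0)Q(Period 0) = 1×394 + 3×19 + 2×256 + 3×88 = 394 + 57 + 512 + 264 = 1227
link = 1227/1227 = 1.000000
Link Period 1→Period 2:
ΣP(Period 2)Q(Period 1) = 1×399 + 3×16 + 2×293 + 3×105 = 399 + 48 + 586 + 315 = 1348
ΣP(Period 1)Q(Period 1) = 1×399 + 3×16 + 2×293 + 3×105 = 399 + 48 + 586 + 315 = 1348
link = 1348/1348 = 1.000000
Link Period 2→Period 3:
ΣP(Period 3)Q(Period 2) = 1×392 + 3×19 + 2×277 + 4×96 = 392 + 57 + 554 + 384 = 1387
ΣP(Period 2)Q(Period 2) = 1×392 + 3×19 + 2×277 + 3×96 = 392 + 57 + 554 + 288 = 1291
link = 1387/1291 = 1.074361
Chained index = 100 × 1.000000 × 1.000000 × 1.074361 = 107.4361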